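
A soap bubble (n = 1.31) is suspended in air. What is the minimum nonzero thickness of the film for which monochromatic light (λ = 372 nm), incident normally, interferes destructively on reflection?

142 nm

Ray reflecting at the top interface goes from n = 1.0 toward n = 1.31: a half-wave phase shift.
Ray reflecting at the bottom interface goes from n = 1.31 toward n = 1.0: no phase shift.
Net: one phase inversion between the two reflected rays.
So the condition for destructive reflection is 2 n t = m λ.
Minimum nonzero at m = 1: t = λ / (2 n) = 372 / (2 × 1.31) = 142 nm.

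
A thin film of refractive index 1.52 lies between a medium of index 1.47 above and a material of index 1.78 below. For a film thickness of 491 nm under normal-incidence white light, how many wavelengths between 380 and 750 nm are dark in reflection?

2

Top surface (1.47 → 1.52): reflection off a higher-index medium gives a half-wave phase shift.
Bottom surface (1.52 → 1.78): reflection off a higher-index medium gives a half-wave phase shift.
Zero or two π shifts → no net half-wave offset.
So the condition for destructive reflection is 2 n t = (m + ½) λ.
λ = 2 n t / (m + ½) = 1493 / (m + ½) nm.
m=1: 995 nm (IR); m=2: 597 nm (visible); m=3: 426 nm (visible); m=4: 332 nm (UV).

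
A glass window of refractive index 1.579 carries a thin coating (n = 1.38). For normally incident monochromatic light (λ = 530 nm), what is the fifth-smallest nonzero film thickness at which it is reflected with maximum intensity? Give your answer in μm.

0.960 μm

At the upper boundary (n = 1.0 to n = 1.38) the reflected ray undergoes a half-wave phase shift.
Bottom surface (1.38 → 1.579): reflection off a higher-index medium gives a half-wave phase shift.
The two reflections carry the same phase change, so no net offset.
So the condition for constructive reflection is 2 n t = m λ.
The fifth-smallest nonzero thickness corresponds to m = 5: t = m λ / (2 n) = 5.00 × 530 / (2 × 1.38) = 960 nm.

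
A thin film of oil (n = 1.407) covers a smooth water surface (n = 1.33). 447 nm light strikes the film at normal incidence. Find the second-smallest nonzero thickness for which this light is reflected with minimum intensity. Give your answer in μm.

0.318 μm

Ray reflecting at the top interface goes from n = 1.0 toward n = 1.407: a half-wave phase shift.
Bottom surface (1.407 → 1.33): reflection off a lower-index medium gives no phase shift.
Net: one phase inversion between the two reflected rays.
For weak reflection here: 2 n t = m λ.
The second-smallest nonzero thickness corresponds to m = 2: t = m λ / (2 n) = 2.00 × 447 / (2 × 1.407) = 318 nm.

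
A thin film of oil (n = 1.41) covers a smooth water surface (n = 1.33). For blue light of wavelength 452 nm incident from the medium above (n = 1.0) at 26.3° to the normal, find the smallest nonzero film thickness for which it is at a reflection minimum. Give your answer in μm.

Top surface (1.0 → 1.41): reflection off a higher-index medium gives a half-wave phase shift.
Bottom surface (1.41 → 1.33): reflection off a lower-index medium gives no phase shift.
Exactly one π shift → a net half-wave offset.
For minimum reflection here: 2 n t cos θ_r = m λ.
Snell's law: 1.0 sin 26.3° = 1.41 sin θ_r → sin θ_r = 0.314, cos θ_r = 0.949.
Minimum nonzero at m = 1: t = λ / (2 n cos θ_r) = 452 / (2 × 1.41 × 0.949) = 169 nm.

0.169 μm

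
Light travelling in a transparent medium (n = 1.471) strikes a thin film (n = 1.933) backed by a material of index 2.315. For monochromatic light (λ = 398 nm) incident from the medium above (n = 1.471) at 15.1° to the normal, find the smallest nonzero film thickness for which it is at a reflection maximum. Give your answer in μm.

At the upper boundary (n = 1.471 to n = 1.933) the reflected ray undergoes a half-wave phase shift.
At the lower boundary (n = 1.933 to n = 2.315) the reflected ray undergoes a half-wave phase shift.
Net: no relative phase inversion (both shifts match).
For maximum reflection here: 2 n t cos θ_r = m λ.
Snell's law: 1.471 sin 15.1° = 1.933 sin θ_r → sin θ_r = 0.198, cos θ_r = 0.980.
Minimum nonzero at m = 1: t = λ / (2 n cos θ_r) = 398 / (2 × 1.933 × 0.980) = 105 nm.

0.105 μm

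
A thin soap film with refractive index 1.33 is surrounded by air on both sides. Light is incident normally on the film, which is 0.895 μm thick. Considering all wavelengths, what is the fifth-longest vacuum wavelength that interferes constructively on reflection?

Top surface (1.0 → 1.33): reflection off a higher-index medium gives a half-wave phase shift.
Ray reflecting at the bottom interface goes from n = 1.33 toward n = 1.0: no phase shift.
Net: one phase inversion between the two reflected rays.
With one net inversion, constructive interference in reflection requires 2 n t = (m + ½) λ.
λ = 2 n t / (m + ½). The fifth-longest wavelength is m = 4: λ = 2 × 1.33 × 895 / 4.50 = 529 nm.

529 nm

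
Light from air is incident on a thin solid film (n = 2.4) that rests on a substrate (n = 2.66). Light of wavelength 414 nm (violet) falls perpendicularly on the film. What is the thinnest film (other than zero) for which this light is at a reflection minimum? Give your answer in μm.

Top surface (1.0 → 2.4): reflection off a higher-index medium gives a half-wave phase shift.
Bottom surface (2.4 → 2.66): reflection off a higher-index medium gives a half-wave phase shift.
The two reflections carry the same phase change, so no net offset.
For dark reflection here: 2 n t = (m + ½) λ.
Minimum at m = 0: t = λ / (4 n) = 414 / (4 × 2.4) = 43.1 nm.

0.0431 μm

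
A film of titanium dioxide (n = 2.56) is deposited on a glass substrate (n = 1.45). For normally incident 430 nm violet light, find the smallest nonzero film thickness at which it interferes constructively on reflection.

At the upper boundary (n = 1.0 to n = 2.56) the reflected ray undergoes a half-wave phase shift.
At the lower boundary (n = 2.56 to n = 1.45) the reflected ray undergoes no phase shift.
Exactly one π shift → a net half-wave offset.
With one net inversion, constructive interference in reflection requires 2 n t = (m + ½) λ.
Minimum at m = 0: t = λ / (4 n) = 430 / (4 × 2.56) = 42.0 nm.

42.0 nm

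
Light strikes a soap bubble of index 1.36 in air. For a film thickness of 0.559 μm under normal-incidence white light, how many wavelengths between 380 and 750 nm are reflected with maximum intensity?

2

Ray reflecting at the top interface goes from n = 1.0 toward n = 1.36: a half-wave phase shift.
Ray reflecting at the bottom interface goes from n = 1.36 toward n = 1.0: no phase shift.
Net: one phase inversion between the two reflected rays.
For strong reflection here: 2 n t = (m + ½) λ.
λ = 2 n t / (m + ½) = 1520 / (m + ½) nm.
m=1: 1014 nm (IR); m=2: 608 nm (visible); m=3: 434 nm (visible); m=4: 338 nm (UV).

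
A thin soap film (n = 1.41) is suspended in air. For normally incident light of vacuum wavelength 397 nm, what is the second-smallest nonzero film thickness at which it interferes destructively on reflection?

282 nm

Top surface (1.0 → 1.41): reflection off a higher-index medium gives a half-wave phase shift.
At the lower boundary (n = 1.41 to n = 1.0) the reflected ray undergoes no phase shift.
Exactly one π shift → a net half-wave offset.
For dark reflection here: 2 n t = m λ.
The second-smallest nonzero thickness corresponds to m = 2: t = m λ / (2 n) = 2.00 × 397 / (2 × 1.41) = 282 nm.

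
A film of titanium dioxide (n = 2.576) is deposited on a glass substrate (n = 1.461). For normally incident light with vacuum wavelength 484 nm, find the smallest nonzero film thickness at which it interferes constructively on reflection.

47.0 nm

Ray reflecting at the top interface goes from n = 1.0 toward n = 2.576: a half-wave phase shift.
Bottom surface (2.576 → 1.461): reflection off a lower-index medium gives no phase shift.
The two reflections differ by half a wavelength.
So the condition for constructive reflection is 2 n t = (m + ½) λ.
Minimum at m = 0: t = λ / (4 n) = 484 / (4 × 2.576) = 47.0 nm.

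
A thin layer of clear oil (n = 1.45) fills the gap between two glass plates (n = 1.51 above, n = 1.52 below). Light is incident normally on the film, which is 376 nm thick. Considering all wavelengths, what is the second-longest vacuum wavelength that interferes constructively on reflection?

727 nm

Ray reflecting at the top interface goes from n = 1.51 toward n = 1.45: no phase shift.
Ray reflecting at the bottom interface goes from n = 1.45 toward n = 1.52: a half-wave phase shift.
The two reflections differ by half a wavelength.
So the condition for constructive reflection is 2 n t = (m + ½) λ.
λ = 2 n t / (m + ½). The second-longest wavelength is m = 1: λ = 2 × 1.45 × 376 / 1.50 = 727 nm.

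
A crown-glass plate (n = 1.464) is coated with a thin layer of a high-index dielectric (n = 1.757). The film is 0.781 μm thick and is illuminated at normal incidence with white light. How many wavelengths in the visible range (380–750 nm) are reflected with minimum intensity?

4

At the upper boundary (n = 1.0 to n = 1.757) the reflected ray undergoes a half-wave phase shift.
At the lower boundary (n = 1.757 to n = 1.464) the reflected ray undergoes no phase shift.
Net: one phase inversion between the two reflected rays.
With one net inversion, destructive interference in reflection requires 2 n t = m λ.
λ = 2 n t / m = 2744 / m nm.
m=3: 915 nm (IR); m=4: 686 nm (visible); m=5: 549 nm (visible); m=6: 457 nm (visible); m=7: 392 nm (visible); m=8: 343 nm (UV).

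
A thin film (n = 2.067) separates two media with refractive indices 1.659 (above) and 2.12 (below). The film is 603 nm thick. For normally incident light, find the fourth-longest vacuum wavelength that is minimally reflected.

Top surface (1.659 → 2.067): reflection off a higher-index medium gives a half-wave phase shift.
At the lower boundary (n = 2.067 to n = 2.12) the reflected ray undergoes a half-wave phase shift.
Net: no relative phase inversion (both shifts match).
For weak reflection here: 2 n t = (m + ½) λ.
λ = 2 n t / (m + ½). The fourth-longest wavelength is m = 3: λ = 2 × 2.067 × 603 / 3.50 = 712 nm.

712 nm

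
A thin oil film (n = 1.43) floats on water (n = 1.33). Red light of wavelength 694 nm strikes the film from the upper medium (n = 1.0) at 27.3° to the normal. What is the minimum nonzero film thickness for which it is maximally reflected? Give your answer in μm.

0.128 μm

Top surface (1.0 → 1.43): reflection off a higher-index medium gives a half-wave phase shift.
At the lower boundary (n = 1.43 to n = 1.33) the reflected ray undergoes no phase shift.
Net: one phase inversion between the two reflected rays.
So the condition for constructive reflection is 2 n t cos θ_r = (m + ½) λ.
Snell's law: 1.0 sin 27.3° = 1.43 sin θ_r → sin θ_r = 0.321, cos θ_r = 0.947.
Minimum at m = 0: t = λ / (4 n cos θ_r) = 694 / (4 × 1.43 × 0.947) = 128 nm.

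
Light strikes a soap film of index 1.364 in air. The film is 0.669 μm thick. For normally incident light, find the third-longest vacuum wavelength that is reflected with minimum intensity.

Ray reflecting at the top interface goes from n = 1.0 toward n = 1.364: a half-wave phase shift.
At the lower boundary (n = 1.364 to n = 1.0) the reflected ray undergoes no phase shift.
The two reflections differ by half a wavelength.
For minimum reflection here: 2 n t = m λ.
λ = 2 n t / m. The third-longest wavelength is m = 3: λ = 2 × 1.364 × 669 / 3.00 = 608 nm.

608 nm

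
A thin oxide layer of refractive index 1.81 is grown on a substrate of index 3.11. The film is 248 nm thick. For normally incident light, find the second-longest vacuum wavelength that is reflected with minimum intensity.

At the upper boundary (n = 1.0 to n = 1.81) the reflected ray undergoes a half-wave phase shift.
Bottom surface (1.81 → 3.11): reflection off a higher-index medium gives a half-wave phase shift.
The two reflections carry the same phase change, so no net offset.
With no net inversion, destructive interference in reflection requires 2 n t = (m + ½) λ.
λ = 2 n t / (m + ½). The second-longest wavelength is m = 1: λ = 2 × 1.81 × 248 / 1.50 = 599 nm.

599 nm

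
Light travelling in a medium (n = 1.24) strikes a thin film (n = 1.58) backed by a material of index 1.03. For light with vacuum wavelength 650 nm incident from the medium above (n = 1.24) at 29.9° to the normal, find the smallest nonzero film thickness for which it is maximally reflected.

112 nm

Ray reflecting at the top interface goes from n = 1.24 toward n = 1.58: a half-wave phase shift.
Ray reflecting at the bottom interface goes from n = 1.58 toward n = 1.03: no phase shift.
Net: one phase inversion between the two reflected rays.
With one net inversion, constructive interference in reflection requires 2 n t cos θ_r = (m + ½) λ.
Snell's law: 1.24 sin 29.9° = 1.58 sin θ_r → sin θ_r = 0.391, cos θ_r = 0.920.
Minimum at m = 0: t = λ / (4 n cos θ_r) = 650 / (4 × 1.58 × 0.920) = 112 nm.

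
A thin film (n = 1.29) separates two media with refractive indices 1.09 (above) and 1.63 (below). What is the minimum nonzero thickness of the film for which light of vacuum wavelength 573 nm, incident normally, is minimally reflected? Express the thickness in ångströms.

1110 Å

At the upper boundary (n = 1.09 to n = 1.29) the reflected ray undergoes a half-wave phase shift.
Bottom surface (1.29 → 1.63): reflection off a higher-index medium gives a half-wave phase shift.
Zero or two π shifts → no net half-wave offset.
With no net inversion, destructive interference in reflection requires 2 n t = (m + ½) λ.
Minimum at m = 0: t = λ / (4 n) = 573 / (4 × 1.29) = 111 nm.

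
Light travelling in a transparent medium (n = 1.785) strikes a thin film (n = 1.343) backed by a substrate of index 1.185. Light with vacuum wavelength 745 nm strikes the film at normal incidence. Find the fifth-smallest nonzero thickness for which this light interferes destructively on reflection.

At the upper boundary (n = 1.785 to n = 1.343) the reflected ray undergoes no phase shift.
At the lower boundary (n = 1.343 to n = 1.185) the reflected ray undergoes no phase shift.
Net: no relative phase inversion (both shifts match).
With no net inversion, destructive interference in reflection requires 2 n t = (m + ½) λ.
The fifth-smallest nonzero thickness corresponds to m = 4: t = (m + ½) λ / (2 n) = 4.50 × 745 / (2 × 1.343) = 1248 nm.

1248 nm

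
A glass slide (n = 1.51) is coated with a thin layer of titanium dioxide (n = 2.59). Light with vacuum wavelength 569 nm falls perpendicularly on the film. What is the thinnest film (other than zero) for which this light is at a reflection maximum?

54.9 nm

At the upper boundary (n = 1.0 to n = 2.59) the reflected ray undergoes a half-wave phase shift.
At the lower boundary (n = 2.59 to n = 1.51) the reflected ray undergoes no phase shift.
Net: one phase inversion between the two reflected rays.
With one net inversion, constructive interference in reflection requires 2 n t = (m + ½) λ.
Minimum at m = 0: t = λ / (4 n) = 569 / (4 × 2.59) = 54.9 nm.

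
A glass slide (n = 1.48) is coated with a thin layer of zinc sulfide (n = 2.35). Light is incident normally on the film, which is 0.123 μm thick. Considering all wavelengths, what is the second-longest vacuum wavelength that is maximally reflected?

385 nm

At the upper boundary (n = 1.0 to n = 2.35) the reflected ray undergoes a half-wave phase shift.
At the lower boundary (n = 2.35 to n = 1.48) the reflected ray undergoes no phase shift.
Net: one phase inversion between the two reflected rays.
So the condition for constructive reflection is 2 n t = (m + ½) λ.
λ = 2 n t / (m + ½). The second-longest wavelength is m = 1: λ = 2 × 2.35 × 123 / 1.50 = 385 nm.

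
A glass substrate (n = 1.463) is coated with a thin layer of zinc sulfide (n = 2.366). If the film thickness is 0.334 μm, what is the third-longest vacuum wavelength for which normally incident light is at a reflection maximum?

632 nm

Top surface (1.0 → 2.366): reflection off a higher-index medium gives a half-wave phase shift.
Bottom surface (2.366 → 1.463): reflection off a lower-index medium gives no phase shift.
Exactly one π shift → a net half-wave offset.
For maximum reflection here: 2 n t = (m + ½) λ.
λ = 2 n t / (m + ½). The third-longest wavelength is m = 2: λ = 2 × 2.366 × 334 / 2.50 = 632 nm.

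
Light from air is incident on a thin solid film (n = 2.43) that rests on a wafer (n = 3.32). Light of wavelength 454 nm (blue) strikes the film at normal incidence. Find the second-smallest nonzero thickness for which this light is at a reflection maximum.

At the upper boundary (n = 1.0 to n = 2.43) the reflected ray undergoes a half-wave phase shift.
At the lower boundary (n = 2.43 to n = 3.32) the reflected ray undergoes a half-wave phase shift.
The two reflections carry the same phase change, so no net offset.
For maximum reflection here: 2 n t = m λ.
The second-smallest nonzero thickness corresponds to m = 2: t = m λ / (2 n) = 2.00 × 454 / (2 × 2.43) = 187 nm.

187 nm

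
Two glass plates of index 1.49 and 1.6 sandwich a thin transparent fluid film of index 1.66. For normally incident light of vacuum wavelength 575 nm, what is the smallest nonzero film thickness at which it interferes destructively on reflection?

173 nm

Top surface (1.49 → 1.66): reflection off a higher-index medium gives a half-wave phase shift.
At the lower boundary (n = 1.66 to n = 1.6) the reflected ray undergoes no phase shift.
The two reflections differ by half a wavelength.
So the condition for destructive reflection is 2 n t = m λ.
The smallest nonzero thickness corresponds to m = 1: t = m λ / (2 n) = 1.00 × 575 / (2 × 1.66) = 173 nm.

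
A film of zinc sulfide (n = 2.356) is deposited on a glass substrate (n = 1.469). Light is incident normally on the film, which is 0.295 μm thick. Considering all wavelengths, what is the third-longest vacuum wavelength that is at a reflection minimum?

Top surface (1.0 → 2.356): reflection off a higher-index medium gives a half-wave phase shift.
Ray reflecting at the bottom interface goes from n = 2.356 toward n = 1.469: no phase shift.
Net: one phase inversion between the two reflected rays.
So the condition for destructive reflection is 2 n t = m λ.
λ = 2 n t / m. The third-longest wavelength is m = 3: λ = 2 × 2.356 × 295 / 3.00 = 463 nm.

463 nm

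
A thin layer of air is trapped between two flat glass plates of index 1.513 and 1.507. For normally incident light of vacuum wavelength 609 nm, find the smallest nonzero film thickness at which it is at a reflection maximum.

152 nm

At the upper boundary (n = 1.513 to n = 1.0) the reflected ray undergoes no phase shift.
At the lower boundary (n = 1.0 to n = 1.507) the reflected ray undergoes a half-wave phase shift.
Exactly one π shift → a net half-wave offset.
With one net inversion, constructive interference in reflection requires 2 n t = (m + ½) λ.
Minimum at m = 0: t = λ / (4 n) = 609 / (4 × 1.0) = 152 nm.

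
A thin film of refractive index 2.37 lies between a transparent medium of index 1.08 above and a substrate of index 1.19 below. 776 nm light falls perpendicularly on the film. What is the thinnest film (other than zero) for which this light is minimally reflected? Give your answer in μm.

At the upper boundary (n = 1.08 to n = 2.37) the reflected ray undergoes a half-wave phase shift.
Ray reflecting at the bottom interface goes from n = 2.37 toward n = 1.19: no phase shift.
The two reflections differ by half a wavelength.
With one net inversion, destructive interference in reflection requires 2 n t = m λ.
Minimum nonzero at m = 1: t = λ / (2 n) = 776 / (2 × 2.37) = 164 nm.

0.164 μm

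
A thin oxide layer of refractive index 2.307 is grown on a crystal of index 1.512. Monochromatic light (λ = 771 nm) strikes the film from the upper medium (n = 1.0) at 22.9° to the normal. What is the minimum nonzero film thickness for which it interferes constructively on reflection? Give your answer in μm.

0.0848 μm

Top surface (1.0 → 2.307): reflection off a higher-index medium gives a half-wave phase shift.
Ray reflecting at the bottom interface goes from n = 2.307 toward n = 1.512: no phase shift.
The two reflections differ by half a wavelength.
With one net inversion, constructive interference in reflection requires 2 n t cos θ_r = (m + ½) λ.
Snell's law: 1.0 sin 22.9° = 2.307 sin θ_r → sin θ_r = 0.169, cos θ_r = 0.986.
Minimum at m = 0: t = λ / (4 n cos θ_r) = 771 / (4 × 2.307 × 0.986) = 84.8 nm.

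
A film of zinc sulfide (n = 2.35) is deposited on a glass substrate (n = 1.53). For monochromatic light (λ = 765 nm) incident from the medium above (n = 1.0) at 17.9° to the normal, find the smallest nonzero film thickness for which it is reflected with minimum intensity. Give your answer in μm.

0.164 μm

Ray reflecting at the top interface goes from n = 1.0 toward n = 2.35: a half-wave phase shift.
At the lower boundary (n = 2.35 to n = 1.53) the reflected ray undergoes no phase shift.
Net: one phase inversion between the two reflected rays.
For weak reflection here: 2 n t cos θ_r = m λ.
Snell's law: 1.0 sin 17.9° = 2.35 sin θ_r → sin θ_r = 0.131, cos θ_r = 0.991.
Minimum nonzero at m = 1: t = λ / (2 n cos θ_r) = 765 / (2 × 2.35 × 0.991) = 164 nm.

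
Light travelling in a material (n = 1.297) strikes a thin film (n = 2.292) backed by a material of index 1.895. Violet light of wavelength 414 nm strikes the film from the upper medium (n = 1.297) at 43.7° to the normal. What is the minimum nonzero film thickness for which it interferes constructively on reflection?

49.1 nm

Ray reflecting at the top interface goes from n = 1.297 toward n = 2.292: a half-wave phase shift.
Bottom surface (2.292 → 1.895): reflection off a lower-index medium gives no phase shift.
Exactly one π shift → a net half-wave offset.
So the condition for constructive reflection is 2 n t cos θ_r = (m + ½) λ.
Snell's law: 1.297 sin 43.7° = 2.292 sin θ_r → sin θ_r = 0.391, cos θ_r = 0.920.
Minimum at m = 0: t = λ / (4 n cos θ_r) = 414 / (4 × 2.292 × 0.920) = 49.1 nm.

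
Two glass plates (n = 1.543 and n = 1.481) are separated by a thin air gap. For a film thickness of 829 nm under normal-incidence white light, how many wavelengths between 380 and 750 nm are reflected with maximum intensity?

Ray reflecting at the top interface goes from n = 1.543 toward n = 1.0: no phase shift.
Bottom surface (1.0 → 1.481): reflection off a higher-index medium gives a half-wave phase shift.
The two reflections differ by half a wavelength.
So the condition for constructive reflection is 2 n t = (m + ½) λ.
λ = 2 n t / (m + ½) = 1658 / (m + ½) nm.
m=1: 1105 nm (IR); m=2: 663 nm (visible); m=3: 474 nm (visible); m=4: 368 nm (UV).

2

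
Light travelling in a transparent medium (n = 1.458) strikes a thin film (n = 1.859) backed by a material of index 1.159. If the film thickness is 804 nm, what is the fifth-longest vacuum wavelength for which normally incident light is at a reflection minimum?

598 nm

Top surface (1.458 → 1.859): reflection off a higher-index medium gives a half-wave phase shift.
At the lower boundary (n = 1.859 to n = 1.159) the reflected ray undergoes no phase shift.
Exactly one π shift → a net half-wave offset.
So the condition for destructive reflection is 2 n t = m λ.
λ = 2 n t / m. The fifth-longest wavelength is m = 5: λ = 2 × 1.859 × 804 / 5.00 = 598 nm.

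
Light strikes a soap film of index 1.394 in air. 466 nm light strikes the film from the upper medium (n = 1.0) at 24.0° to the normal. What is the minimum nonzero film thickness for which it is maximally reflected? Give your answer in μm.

At the upper boundary (n = 1.0 to n = 1.394) the reflected ray undergoes a half-wave phase shift.
Bottom surface (1.394 → 1.0): reflection off a lower-index medium gives no phase shift.
Net: one phase inversion between the two reflected rays.
For bright reflection here: 2 n t cos θ_r = (m + ½) λ.
Snell's law: 1.0 sin 24.0° = 1.394 sin θ_r → sin θ_r = 0.292, cos θ_r = 0.956.
Minimum at m = 0: t = λ / (4 n cos θ_r) = 466 / (4 × 1.394 × 0.956) = 87.4 nm.

0.0874 μm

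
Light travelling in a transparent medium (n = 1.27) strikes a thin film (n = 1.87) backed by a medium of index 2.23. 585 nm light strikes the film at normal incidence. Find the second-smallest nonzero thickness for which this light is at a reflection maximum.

313 nm

At the upper boundary (n = 1.27 to n = 1.87) the reflected ray undergoes a half-wave phase shift.
At the lower boundary (n = 1.87 to n = 2.23) the reflected ray undergoes a half-wave phase shift.
Net: no relative phase inversion (both shifts match).
So the condition for constructive reflection is 2 n t = m λ.
The second-smallest nonzero thickness corresponds to m = 2: t = m λ / (2 n) = 2.00 × 585 / (2 × 1.87) = 313 nm.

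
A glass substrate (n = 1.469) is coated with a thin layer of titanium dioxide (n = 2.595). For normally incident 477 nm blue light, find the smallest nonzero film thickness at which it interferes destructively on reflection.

91.9 nm

At the upper boundary (n = 1.0 to n = 2.595) the reflected ray undergoes a half-wave phase shift.
Bottom surface (2.595 → 1.469): reflection off a lower-index medium gives no phase shift.
Net: one phase inversion between the two reflected rays.
With one net inversion, destructive interference in reflection requires 2 n t = m λ.
Minimum nonzero at m = 1: t = λ / (2 n) = 477 / (2 × 2.595) = 91.9 nm.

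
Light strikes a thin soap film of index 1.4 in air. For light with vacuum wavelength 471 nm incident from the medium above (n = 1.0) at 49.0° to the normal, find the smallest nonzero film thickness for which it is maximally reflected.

Ray reflecting at the top interface goes from n = 1.0 toward n = 1.4: a half-wave phase shift.
At the lower boundary (n = 1.4 to n = 1.0) the reflected ray undergoes no phase shift.
The two reflections differ by half a wavelength.
So the condition for constructive reflection is 2 n t cos θ_r = (m + ½) λ.
Snell's law: 1.0 sin 49.0° = 1.4 sin θ_r → sin θ_r = 0.539, cos θ_r = 0.842.
Minimum at m = 0: t = λ / (4 n cos θ_r) = 471 / (4 × 1.4 × 0.842) = 99.9 nm.

99.9 nm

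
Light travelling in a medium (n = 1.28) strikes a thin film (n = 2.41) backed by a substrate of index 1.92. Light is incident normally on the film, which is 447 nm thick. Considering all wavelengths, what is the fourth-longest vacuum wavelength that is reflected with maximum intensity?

At the upper boundary (n = 1.28 to n = 2.41) the reflected ray undergoes a half-wave phase shift.
At the lower boundary (n = 2.41 to n = 1.92) the reflected ray undergoes no phase shift.
Net: one phase inversion between the two reflected rays.
With one net inversion, constructive interference in reflection requires 2 n t = (m + ½) λ.
λ = 2 n t / (m + ½). The fourth-longest wavelength is m = 3: λ = 2 × 2.41 × 447 / 3.50 = 616 nm.

616 nm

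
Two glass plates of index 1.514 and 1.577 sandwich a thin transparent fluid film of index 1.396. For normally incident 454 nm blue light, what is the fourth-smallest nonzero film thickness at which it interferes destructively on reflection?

Ray reflecting at the top interface goes from n = 1.514 toward n = 1.396: no phase shift.
At the lower boundary (n = 1.396 to n = 1.577) the reflected ray undergoes a half-wave phase shift.
The two reflections differ by half a wavelength.
With one net inversion, destructive interference in reflection requires 2 n t = m λ.
The fourth-smallest nonzero thickness corresponds to m = 4: t = m λ / (2 n) = 4.00 × 454 / (2 × 1.396) = 650 nm.

650 nm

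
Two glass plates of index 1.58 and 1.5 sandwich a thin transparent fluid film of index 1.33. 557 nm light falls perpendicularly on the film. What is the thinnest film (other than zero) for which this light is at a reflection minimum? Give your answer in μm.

0.209 μm

Ray reflecting at the top interface goes from n = 1.58 toward n = 1.33: no phase shift.
Bottom surface (1.33 → 1.5): reflection off a higher-index medium gives a half-wave phase shift.
The two reflections differ by half a wavelength.
So the condition for destructive reflection is 2 n t = m λ.
Minimum nonzero at m = 1: t = λ / (2 n) = 557 / (2 × 1.33) = 209 nm.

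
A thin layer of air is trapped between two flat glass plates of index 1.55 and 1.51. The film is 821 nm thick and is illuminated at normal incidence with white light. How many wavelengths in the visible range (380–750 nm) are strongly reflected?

2

Top surface (1.55 → 1.0): reflection off a lower-index medium gives no phase shift.
At the lower boundary (n = 1.0 to n = 1.51) the reflected ray undergoes a half-wave phase shift.
The two reflections differ by half a wavelength.
So the condition for constructive reflection is 2 n t = (m + ½) λ.
λ = 2 n t / (m + ½) = 1642 / (m + ½) nm.
m=1: 1095 nm (IR); m=2: 657 nm (visible); m=3: 469 nm (visible); m=4: 365 nm (UV).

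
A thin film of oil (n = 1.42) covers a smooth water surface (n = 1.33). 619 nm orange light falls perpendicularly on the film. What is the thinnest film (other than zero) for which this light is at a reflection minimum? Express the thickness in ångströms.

Ray reflecting at the top interface goes from n = 1.0 toward n = 1.42: a half-wave phase shift.
Bottom surface (1.42 → 1.33): reflection off a lower-index medium gives no phase shift.
Net: one phase inversion between the two reflected rays.
So the condition for destructive reflection is 2 n t = m λ.
Minimum nonzero at m = 1: t = λ / (2 n) = 619 / (2 × 1.42) = 218 nm.

2180 Å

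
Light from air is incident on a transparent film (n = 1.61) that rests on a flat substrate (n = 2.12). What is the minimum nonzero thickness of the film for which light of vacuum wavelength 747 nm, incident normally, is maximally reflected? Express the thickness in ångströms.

Top surface (1.0 → 1.61): reflection off a higher-index medium gives a half-wave phase shift.
Ray reflecting at the bottom interface goes from n = 1.61 toward n = 2.12: a half-wave phase shift.
Net: no relative phase inversion (both shifts match).
For bright reflection here: 2 n t = m λ.
Minimum nonzero at m = 1: t = λ / (2 n) = 747 / (2 × 1.61) = 232 nm.

2320 Å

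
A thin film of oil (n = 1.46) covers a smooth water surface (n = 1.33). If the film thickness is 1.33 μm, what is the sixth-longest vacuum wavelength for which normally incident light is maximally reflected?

706 nm

Ray reflecting at the top interface goes from n = 1.0 toward n = 1.46: a half-wave phase shift.
Bottom surface (1.46 → 1.33): reflection off a lower-index medium gives no phase shift.
Exactly one π shift → a net half-wave offset.
For maximum reflection here: 2 n t = (m + ½) λ.
λ = 2 n t / (m + ½). The sixth-longest wavelength is m = 5: λ = 2 × 1.46 × 1330 / 5.50 = 706 nm.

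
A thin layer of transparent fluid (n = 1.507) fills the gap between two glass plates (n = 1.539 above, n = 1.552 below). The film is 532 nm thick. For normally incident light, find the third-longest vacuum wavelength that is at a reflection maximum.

Top surface (1.539 → 1.507): reflection off a lower-index medium gives no phase shift.
At the lower boundary (n = 1.507 to n = 1.552) the reflected ray undergoes a half-wave phase shift.
Exactly one π shift → a net half-wave offset.
For strong reflection here: 2 n t = (m + ½) λ.
λ = 2 n t / (m + ½). The third-longest wavelength is m = 2: λ = 2 × 1.507 × 532 / 2.50 = 641 nm.

641 nm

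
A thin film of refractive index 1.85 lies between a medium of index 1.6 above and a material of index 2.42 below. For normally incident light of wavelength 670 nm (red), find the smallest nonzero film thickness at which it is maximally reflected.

181 nm

Ray reflecting at the top interface goes from n = 1.6 toward n = 1.85: a half-wave phase shift.
Bottom surface (1.85 → 2.42): reflection off a higher-index medium gives a half-wave phase shift.
Zero or two π shifts → no net half-wave offset.
For bright reflection here: 2 n t = m λ.
Minimum nonzero at m = 1: t = λ / (2 n) = 670 / (2 × 1.85) = 181 nm.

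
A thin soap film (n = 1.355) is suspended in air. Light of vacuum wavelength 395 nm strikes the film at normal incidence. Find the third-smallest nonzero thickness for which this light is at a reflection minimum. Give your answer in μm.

0.437 μm

Top surface (1.0 → 1.355): reflection off a higher-index medium gives a half-wave phase shift.
At the lower boundary (n = 1.355 to n = 1.0) the reflected ray undergoes no phase shift.
Exactly one π shift → a net half-wave offset.
With one net inversion, destructive interference in reflection requires 2 n t = m λ.
The third-smallest nonzero thickness corresponds to m = 3: t = m λ / (2 n) = 3.00 × 395 / (2 × 1.355) = 437 nm.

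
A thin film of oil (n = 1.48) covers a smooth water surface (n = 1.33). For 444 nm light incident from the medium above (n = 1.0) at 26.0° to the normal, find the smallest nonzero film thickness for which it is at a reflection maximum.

78.5 nm

At the upper boundary (n = 1.0 to n = 1.48) the reflected ray undergoes a half-wave phase shift.
Bottom surface (1.48 → 1.33): reflection off a lower-index medium gives no phase shift.
The two reflections differ by half a wavelength.
For strong reflection here: 2 n t cos θ_r = (m + ½) λ.
Snell's law: 1.0 sin 26.0° = 1.48 sin θ_r → sin θ_r = 0.296, cos θ_r = 0.955.
Minimum at m = 0: t = λ / (4 n cos θ_r) = 444 / (4 × 1.48 × 0.955) = 78.5 nm.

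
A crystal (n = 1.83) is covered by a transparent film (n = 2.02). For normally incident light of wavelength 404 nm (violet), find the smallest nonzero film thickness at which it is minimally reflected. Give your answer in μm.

0.100 μm

At the upper boundary (n = 1.0 to n = 2.02) the reflected ray undergoes a half-wave phase shift.
Ray reflecting at the bottom interface goes from n = 2.02 toward n = 1.83: no phase shift.
The two reflections differ by half a wavelength.
With one net inversion, destructive interference in reflection requires 2 n t = m λ.
Minimum nonzero at m = 1: t = λ / (2 n) = 404 / (2 × 2.02) = 100 nm.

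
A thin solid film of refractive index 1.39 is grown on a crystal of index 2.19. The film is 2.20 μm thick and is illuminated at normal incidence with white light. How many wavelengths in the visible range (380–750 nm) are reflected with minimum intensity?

8

At the upper boundary (n = 1.0 to n = 1.39) the reflected ray undergoes a half-wave phase shift.
Bottom surface (1.39 → 2.19): reflection off a higher-index medium gives a half-wave phase shift.
The two reflections carry the same phase change, so no net offset.
For dark reflection here: 2 n t = (m + ½) λ.
λ = 2 n t / (m + ½) = 6116 / (m + ½) nm.
m=7: 815 nm (IR); m=8: 720 nm (visible); m=9: 644 nm (visible); m=10: 582 nm (visible); m=11: 532 nm (visible); m=12: 489 nm (visible); m=13: 453 nm (visible); m=14: 422 nm (visible); m=15: 395 nm (visible); m=16: 371 nm (UV).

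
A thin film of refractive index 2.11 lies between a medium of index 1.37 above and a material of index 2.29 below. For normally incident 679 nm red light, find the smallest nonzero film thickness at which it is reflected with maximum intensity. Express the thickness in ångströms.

At the upper boundary (n = 1.37 to n = 2.11) the reflected ray undergoes a half-wave phase shift.
Bottom surface (2.11 → 2.29): reflection off a higher-index medium gives a half-wave phase shift.
Net: no relative phase inversion (both shifts match).
So the condition for constructive reflection is 2 n t = m λ.
Minimum nonzero at m = 1: t = λ / (2 n) = 679 / (2 × 2.11) = 161 nm.

1609 Å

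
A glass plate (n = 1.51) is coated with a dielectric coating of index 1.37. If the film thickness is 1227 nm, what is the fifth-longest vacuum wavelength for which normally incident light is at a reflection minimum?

747 nm

Top surface (1.0 → 1.37): reflection off a higher-index medium gives a half-wave phase shift.
Bottom surface (1.37 → 1.51): reflection off a higher-index medium gives a half-wave phase shift.
Net: no relative phase inversion (both shifts match).
With no net inversion, destructive interference in reflection requires 2 n t = (m + ½) λ.
λ = 2 n t / (m + ½). The fifth-longest wavelength is m = 4: λ = 2 × 1.37 × 1227 / 4.50 = 747 nm.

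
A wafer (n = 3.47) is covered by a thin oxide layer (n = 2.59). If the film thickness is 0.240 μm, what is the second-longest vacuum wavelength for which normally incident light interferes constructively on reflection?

622 nm

Top surface (1.0 → 2.59): reflection off a higher-index medium gives a half-wave phase shift.
At the lower boundary (n = 2.59 to n = 3.47) the reflected ray undergoes a half-wave phase shift.
The two reflections carry the same phase change, so no net offset.
With no net inversion, constructive interference in reflection requires 2 n t = m λ.
λ = 2 n t / m. The second-longest wavelength is m = 2: λ = 2 × 2.59 × 240 / 2.00 = 622 nm.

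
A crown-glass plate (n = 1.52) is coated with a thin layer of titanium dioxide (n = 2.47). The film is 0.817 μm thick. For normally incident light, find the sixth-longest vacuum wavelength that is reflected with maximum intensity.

734 nm

At the upper boundary (n = 1.0 to n = 2.47) the reflected ray undergoes a half-wave phase shift.
Ray reflecting at the bottom interface goes from n = 2.47 toward n = 1.52: no phase shift.
The two reflections differ by half a wavelength.
With one net inversion, constructive interference in reflection requires 2 n t = (m + ½) λ.
λ = 2 n t / (m + ½). The sixth-longest wavelength is m = 5: λ = 2 × 2.47 × 817 / 5.50 = 734 nm.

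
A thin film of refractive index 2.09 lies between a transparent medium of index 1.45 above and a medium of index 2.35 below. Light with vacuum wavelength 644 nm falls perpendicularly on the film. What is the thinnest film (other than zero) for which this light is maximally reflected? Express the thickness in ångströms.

Top surface (1.45 → 2.09): reflection off a higher-index medium gives a half-wave phase shift.
At the lower boundary (n = 2.09 to n = 2.35) the reflected ray undergoes a half-wave phase shift.
Net: no relative phase inversion (both shifts match).
With no net inversion, constructive interference in reflection requires 2 n t = m λ.
Minimum nonzero at m = 1: t = λ / (2 n) = 644 / (2 × 2.09) = 154 nm.

1541 Å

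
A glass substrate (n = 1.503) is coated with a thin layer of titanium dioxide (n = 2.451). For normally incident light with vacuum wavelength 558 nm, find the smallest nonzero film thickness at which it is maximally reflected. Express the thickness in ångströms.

569 Å

At the upper boundary (n = 1.0 to n = 2.451) the reflected ray undergoes a half-wave phase shift.
At the lower boundary (n = 2.451 to n = 1.503) the reflected ray undergoes no phase shift.
The two reflections differ by half a wavelength.
For bright reflection here: 2 n t = (m + ½) λ.
Minimum at m = 0: t = λ / (4 n) = 558 / (4 × 2.451) = 56.9 nm.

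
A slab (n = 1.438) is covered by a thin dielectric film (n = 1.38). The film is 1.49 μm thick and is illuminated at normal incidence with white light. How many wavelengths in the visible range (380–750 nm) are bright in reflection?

At the upper boundary (n = 1.0 to n = 1.38) the reflected ray undergoes a half-wave phase shift.
Bottom surface (1.38 → 1.438): reflection off a higher-index medium gives a half-wave phase shift.
Zero or two π shifts → no net half-wave offset.
So the condition for constructive reflection is 2 n t = m λ.
λ = 2 n t / m = 4112 / m nm.
m=5: 822 nm (IR); m=6: 685 nm (visible); m=7: 587 nm (visible); m=8: 514 nm (visible); m=9: 457 nm (visible); m=10: 411 nm (visible); m=11: 374 nm (UV).

5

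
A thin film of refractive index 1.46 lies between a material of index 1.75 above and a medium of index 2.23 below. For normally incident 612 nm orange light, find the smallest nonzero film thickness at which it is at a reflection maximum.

At the upper boundary (n = 1.75 to n = 1.46) the reflected ray undergoes no phase shift.
Bottom surface (1.46 → 2.23): reflection off a higher-index medium gives a half-wave phase shift.
The two reflections differ by half a wavelength.
With one net inversion, constructive interference in reflection requires 2 n t = (m + ½) λ.
Minimum at m = 0: t = λ / (4 n) = 612 / (4 × 1.46) = 105 nm.

105 nm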